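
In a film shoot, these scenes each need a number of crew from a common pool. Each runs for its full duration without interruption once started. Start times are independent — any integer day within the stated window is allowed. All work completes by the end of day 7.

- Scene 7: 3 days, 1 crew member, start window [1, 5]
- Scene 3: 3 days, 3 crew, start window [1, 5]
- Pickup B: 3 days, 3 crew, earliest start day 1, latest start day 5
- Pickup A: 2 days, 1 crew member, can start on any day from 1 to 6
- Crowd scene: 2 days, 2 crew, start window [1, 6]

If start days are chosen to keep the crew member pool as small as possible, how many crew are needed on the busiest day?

Early-start (Scene 7@1, Scene 3@1, Pickup B@1, Pickup A@1, Crowd scene@1) gives peak 10: d1:10  d2:10  d3:7  d4:0  d5:0  d6:0  d7:0.
Shift Pickup B→4, Crowd scene→4.
Schedule Scene 7@1, Scene 3@1, Pickup B@4, Pickup A@1, Crowd scene@4: d1:5  d2:5  d3:4  d4:5  d5:5  d6:3  d7:0 — peak 5.

5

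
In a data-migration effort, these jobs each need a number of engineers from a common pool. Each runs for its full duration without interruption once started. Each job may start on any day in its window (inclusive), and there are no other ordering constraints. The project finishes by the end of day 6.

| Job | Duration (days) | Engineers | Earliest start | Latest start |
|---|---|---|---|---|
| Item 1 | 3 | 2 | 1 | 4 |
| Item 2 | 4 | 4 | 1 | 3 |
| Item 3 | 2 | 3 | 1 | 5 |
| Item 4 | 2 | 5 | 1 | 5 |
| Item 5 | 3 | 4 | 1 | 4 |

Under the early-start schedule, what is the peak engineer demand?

18

Early-start schedule: Item 1@1, Item 2@1, Item 3@1, Item 4@1, Item 5@1.
Load per day: day 1: 18, day 2: 18, day 3: 10, day 4: 4, day 5: 0, day 6: 0.
Peak is 18.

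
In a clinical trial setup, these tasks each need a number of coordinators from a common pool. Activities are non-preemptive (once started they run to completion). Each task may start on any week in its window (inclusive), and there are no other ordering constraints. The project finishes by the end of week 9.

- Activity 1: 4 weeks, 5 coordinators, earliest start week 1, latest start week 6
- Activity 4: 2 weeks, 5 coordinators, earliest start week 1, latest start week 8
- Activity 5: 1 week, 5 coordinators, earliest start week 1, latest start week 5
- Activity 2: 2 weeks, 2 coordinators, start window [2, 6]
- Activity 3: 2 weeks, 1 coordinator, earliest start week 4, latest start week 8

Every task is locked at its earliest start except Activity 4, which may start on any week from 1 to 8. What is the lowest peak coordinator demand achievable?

10

Activity 4@1: w1:15  w2:12  w3:7  w4:6  w5:1  w6:0  w7:0  w8:0  w9:0 → peak 15
Activity 4@2: w1:10  w2:12  w3:12  w4:6  w5:1  w6:0  w7:0  w8:0  w9:0 → peak 12
Activity 4@3: w1:10  w2:7  w3:12  w4:11  w5:1  w6:0  w7:0  w8:0  w9:0 → peak 12
Activity 4@4: w1:10  w2:7  w3:7  w4:11  w5:6  w6:0  w7:0  w8:0  w9:0 → peak 11
Activity 4@5: w1:10  w2:7  w3:7  w4:6  w5:6  w6:5  w7:0  w8:0  w9:0 → peak 10
Activity 4@6: w1:10  w2:7  w3:7  w4:6  w5:1  w6:5  w7:5  w8:0  w9:0 → peak 10
Activity 4@7: w1:10  w2:7  w3:7  w4:6  w5:1  w6:0  w7:5  w8:5  w9:0 → peak 10
Activity 4@8: w1:10  w2:7  w3:7  w4:6  w5:1  w6:0  w7:0  w8:5  w9:5 → peak 10
Best is Activity 4@5, peak 10.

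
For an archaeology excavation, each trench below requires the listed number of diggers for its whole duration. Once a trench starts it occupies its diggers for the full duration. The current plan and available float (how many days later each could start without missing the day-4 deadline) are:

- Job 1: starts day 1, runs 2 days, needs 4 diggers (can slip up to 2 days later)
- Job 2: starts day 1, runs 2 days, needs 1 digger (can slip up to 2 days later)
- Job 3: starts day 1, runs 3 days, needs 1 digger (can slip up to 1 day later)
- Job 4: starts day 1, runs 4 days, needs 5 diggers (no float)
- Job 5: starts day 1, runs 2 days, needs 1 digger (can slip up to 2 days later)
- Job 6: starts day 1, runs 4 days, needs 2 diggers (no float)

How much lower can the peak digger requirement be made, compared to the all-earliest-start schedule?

2

Early-start peak: d1:14  d2:14  d3:8  d4:7 ⇒ 14.
Leveled (Job 1@1, Job 2@3, Job 3@1, Job 4@1, Job 5@3, Job 6@1): d1:12  d2:12  d3:10  d4:9 ⇒ 12.
Reduction 14 − 12 = 2.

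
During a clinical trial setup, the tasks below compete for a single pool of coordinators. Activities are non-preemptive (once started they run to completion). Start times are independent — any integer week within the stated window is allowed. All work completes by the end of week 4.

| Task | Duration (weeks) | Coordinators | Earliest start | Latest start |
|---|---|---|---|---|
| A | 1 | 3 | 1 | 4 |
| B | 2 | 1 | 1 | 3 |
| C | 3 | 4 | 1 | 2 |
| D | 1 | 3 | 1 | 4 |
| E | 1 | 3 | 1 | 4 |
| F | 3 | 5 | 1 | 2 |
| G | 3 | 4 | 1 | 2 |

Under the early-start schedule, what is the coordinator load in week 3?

At early start, week 3 has: C, F, G.
Demand: 4 + 5 + 4 = 13.

13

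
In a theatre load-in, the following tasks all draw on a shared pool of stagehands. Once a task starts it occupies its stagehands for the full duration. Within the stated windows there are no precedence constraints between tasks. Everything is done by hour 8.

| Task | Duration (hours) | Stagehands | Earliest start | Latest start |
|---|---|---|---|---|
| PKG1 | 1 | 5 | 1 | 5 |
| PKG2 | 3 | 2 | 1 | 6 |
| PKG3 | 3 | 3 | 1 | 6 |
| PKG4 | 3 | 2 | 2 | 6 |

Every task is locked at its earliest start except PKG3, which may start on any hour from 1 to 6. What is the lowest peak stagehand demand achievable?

7

PKG3@1: h1:10  h2:7  h3:7  h4:2  h5:0  h6:0  h7:0  h8:0 → peak 10
PKG3@2: h1:7  h2:7  h3:7  h4:5  h5:0  h6:0  h7:0  h8:0 → peak 7
PKG3@3: h1:7  h2:4  h3:7  h4:5  h5:3  h6:0  h7:0  h8:0 → peak 7
PKG3@4: h1:7  h2:4  h3:4  h4:5  h5:3  h6:3  h7:0  h8:0 → peak 7
PKG3@5: h1:7  h2:4  h3:4  h4:2  h5:3  h6:3  h7:3  h8:0 → peak 7
PKG3@6: h1:7  h2:4  h3:4  h4:2  h5:0  h6:3  h7:3  h8:3 → peak 7
Best is PKG3@2, peak 7.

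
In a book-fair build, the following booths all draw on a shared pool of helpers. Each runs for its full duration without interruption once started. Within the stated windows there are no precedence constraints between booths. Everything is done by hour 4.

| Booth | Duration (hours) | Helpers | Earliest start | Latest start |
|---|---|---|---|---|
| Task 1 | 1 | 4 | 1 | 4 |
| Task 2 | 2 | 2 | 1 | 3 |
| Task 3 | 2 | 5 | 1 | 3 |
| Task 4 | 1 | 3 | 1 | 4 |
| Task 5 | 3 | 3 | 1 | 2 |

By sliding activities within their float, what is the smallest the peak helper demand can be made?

Early-start (Task 1@1, Task 2@1, Task 3@1, Task 4@1, Task 5@1) gives peak 17: h1:17  h2:10  h3:3  h4:0.
Shift Task 3→3, Task 4→2, Task 5→2.
Schedule Task 1@1, Task 2@1, Task 3@3, Task 4@2, Task 5@2: h1:6  h2:8  h3:8  h4:8 — peak 8.
Total helper-hours = 30 over 4 hours ⇒ peak ≥ ⌈30/4⌉ = 8, so 8 is optimal.

8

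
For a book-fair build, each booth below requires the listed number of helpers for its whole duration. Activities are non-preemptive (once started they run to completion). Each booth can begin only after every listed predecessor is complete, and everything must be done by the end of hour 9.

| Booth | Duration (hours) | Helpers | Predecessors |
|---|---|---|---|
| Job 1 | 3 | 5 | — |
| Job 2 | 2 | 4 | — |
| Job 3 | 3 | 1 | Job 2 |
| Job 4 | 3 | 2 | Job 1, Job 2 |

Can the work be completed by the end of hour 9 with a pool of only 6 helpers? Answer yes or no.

Schedule Job 1@1, Job 2@4, Job 3@6, Job 4@6: h1:5  h2:5  h3:5  h4:4  h5:4  h6:3  h7:3  h8:3  h9:0 — peak 5 ≤ 6.

yes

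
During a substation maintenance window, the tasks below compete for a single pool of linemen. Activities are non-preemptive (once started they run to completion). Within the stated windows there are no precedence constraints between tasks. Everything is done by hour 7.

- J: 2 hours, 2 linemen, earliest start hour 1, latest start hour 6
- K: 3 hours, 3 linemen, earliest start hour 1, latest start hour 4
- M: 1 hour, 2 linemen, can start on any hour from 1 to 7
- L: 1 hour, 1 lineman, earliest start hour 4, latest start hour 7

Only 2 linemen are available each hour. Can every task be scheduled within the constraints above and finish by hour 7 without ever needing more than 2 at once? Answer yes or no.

no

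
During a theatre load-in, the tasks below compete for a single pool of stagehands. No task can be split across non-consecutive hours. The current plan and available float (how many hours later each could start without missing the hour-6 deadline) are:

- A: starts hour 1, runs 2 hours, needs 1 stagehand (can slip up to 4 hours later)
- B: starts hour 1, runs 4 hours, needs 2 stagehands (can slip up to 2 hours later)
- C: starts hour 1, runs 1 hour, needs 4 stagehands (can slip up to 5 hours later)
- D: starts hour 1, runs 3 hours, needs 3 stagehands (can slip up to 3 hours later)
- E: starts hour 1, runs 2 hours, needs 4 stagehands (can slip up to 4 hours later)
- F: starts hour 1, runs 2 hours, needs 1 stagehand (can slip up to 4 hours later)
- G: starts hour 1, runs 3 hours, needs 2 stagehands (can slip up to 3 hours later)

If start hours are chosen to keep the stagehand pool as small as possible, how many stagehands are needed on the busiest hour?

7

Early-start (A@1, B@1, C@1, D@1, E@1, F@1, G@1) gives peak 17: h1:17  h2:13  h3:7  h4:2  h5:0  h6:0.
Shift D→2, E→5, F→2, G→4.
Schedule A@1, B@1, C@1, D@2, E@5, F@2, G@4: h1:7  h2:7  h3:6  h4:7  h5:6  h6:6 — peak 7.
Total stagehand-hours = 39 over 6 hours ⇒ peak ≥ ⌈39/6⌉ = 7, so 7 is optimal.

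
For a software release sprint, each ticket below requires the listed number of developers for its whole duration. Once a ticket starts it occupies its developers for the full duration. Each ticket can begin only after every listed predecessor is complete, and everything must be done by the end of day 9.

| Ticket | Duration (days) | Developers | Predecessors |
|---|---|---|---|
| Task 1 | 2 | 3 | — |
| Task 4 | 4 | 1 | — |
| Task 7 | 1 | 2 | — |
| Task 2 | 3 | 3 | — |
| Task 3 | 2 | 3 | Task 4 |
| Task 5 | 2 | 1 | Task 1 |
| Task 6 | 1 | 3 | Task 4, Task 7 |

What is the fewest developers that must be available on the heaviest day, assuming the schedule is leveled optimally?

Early-start (Task 1@1, Task 4@1, Task 7@1, Task 2@1, Task 3@5, Task 5@3, Task 6@5) gives peak 9: d1:9  d2:7  d3:5  d4:2  d5:6  d6:3  d7:0  d8:0  d9:0.
Shift Task 7→3, Task 2→4, Task 3→7, Task 5→5, Task 6→9.
Schedule Task 1@1, Task 4@1, Task 7@3, Task 2@4, Task 3@7, Task 5@5, Task 6@9: d1:4  d2:4  d3:3  d4:4  d5:4  d6:4  d7:3  d8:3  d9:3 — peak 4.
Total developer-days = 32 over 9 days ⇒ peak ≥ ⌈32/9⌉ = 4, so 4 is optimal.

4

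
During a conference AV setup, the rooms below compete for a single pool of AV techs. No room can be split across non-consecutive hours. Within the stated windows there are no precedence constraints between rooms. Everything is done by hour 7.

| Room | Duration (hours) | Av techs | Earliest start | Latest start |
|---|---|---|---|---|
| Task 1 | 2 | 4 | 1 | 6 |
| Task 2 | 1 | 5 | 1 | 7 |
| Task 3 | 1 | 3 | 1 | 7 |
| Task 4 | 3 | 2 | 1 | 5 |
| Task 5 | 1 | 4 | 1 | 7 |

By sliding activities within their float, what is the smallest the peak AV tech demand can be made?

5

Early-start (Task 1@1, Task 2@1, Task 3@1, Task 4@1, Task 5@1) gives peak 18: h1:18  h2:6  h3:2  h4:0  h5:0  h6:0  h7:0.
Shift Task 2→3, Task 3→4, Task 4→4, Task 5→7.
Schedule Task 1@1, Task 2@3, Task 3@4, Task 4@4, Task 5@7: h1:4  h2:4  h3:5  h4:5  h5:2  h6:2  h7:4 — peak 5.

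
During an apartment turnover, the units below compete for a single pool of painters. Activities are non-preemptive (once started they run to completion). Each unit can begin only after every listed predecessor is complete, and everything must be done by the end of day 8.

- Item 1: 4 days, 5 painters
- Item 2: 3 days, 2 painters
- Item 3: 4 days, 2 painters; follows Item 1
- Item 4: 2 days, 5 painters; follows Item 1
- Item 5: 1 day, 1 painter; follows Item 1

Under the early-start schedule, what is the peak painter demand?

Early-start schedule: Item 1@1, Item 2@1, Item 3@5, Item 4@5, Item 5@5.
Load per day: day 1: 7, day 2: 7, day 3: 7, day 4: 5, day 5: 8, day 6: 7, day 7: 2, day 8: 2.
Peak is 8.

8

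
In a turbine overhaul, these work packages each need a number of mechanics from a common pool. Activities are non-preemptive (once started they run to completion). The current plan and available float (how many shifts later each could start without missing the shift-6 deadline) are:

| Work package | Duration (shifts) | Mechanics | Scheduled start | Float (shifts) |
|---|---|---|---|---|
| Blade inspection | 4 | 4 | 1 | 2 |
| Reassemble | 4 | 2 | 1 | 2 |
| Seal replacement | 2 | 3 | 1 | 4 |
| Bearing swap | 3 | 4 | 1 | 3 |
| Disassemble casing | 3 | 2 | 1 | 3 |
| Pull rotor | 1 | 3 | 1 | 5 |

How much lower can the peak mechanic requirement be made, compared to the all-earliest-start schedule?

8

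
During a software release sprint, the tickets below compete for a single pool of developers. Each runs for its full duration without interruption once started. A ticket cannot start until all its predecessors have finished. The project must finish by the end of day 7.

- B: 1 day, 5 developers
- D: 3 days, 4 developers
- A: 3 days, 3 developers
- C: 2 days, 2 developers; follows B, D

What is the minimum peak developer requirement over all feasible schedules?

Early-start (B@1, D@1, A@1, C@4) gives peak 12: d1:12  d2:7  d3:7  d4:2  d5:2  d6:0  d7:0.
Shift D→2, A→5, C→5.
Schedule B@1, D@2, A@5, C@5: d1:5  d2:4  d3:4  d4:4  d5:5  d6:5  d7:3 — peak 5.
Total developer-days = 30 over 7 days ⇒ peak ≥ ⌈30/7⌉ = 5, so 5 is optimal.

5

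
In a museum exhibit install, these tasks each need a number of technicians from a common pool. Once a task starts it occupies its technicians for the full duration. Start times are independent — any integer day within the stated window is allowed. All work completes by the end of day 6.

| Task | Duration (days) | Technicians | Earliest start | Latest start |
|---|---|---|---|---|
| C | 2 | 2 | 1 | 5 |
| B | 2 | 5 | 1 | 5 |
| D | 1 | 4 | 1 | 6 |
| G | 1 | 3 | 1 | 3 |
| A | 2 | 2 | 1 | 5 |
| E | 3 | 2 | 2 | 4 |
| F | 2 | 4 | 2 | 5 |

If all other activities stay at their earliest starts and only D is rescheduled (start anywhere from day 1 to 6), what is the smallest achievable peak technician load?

15

D@1: d1:16  d2:15  d3:6  d4:2  d5:0  d6:0 → peak 16
D@2: d1:12  d2:19  d3:6  d4:2  d5:0  d6:0 → peak 19
D@3: d1:12  d2:15  d3:10  d4:2  d5:0  d6:0 → peak 15
D@4: d1:12  d2:15  d3:6  d4:6  d5:0  d6:0 → peak 15
D@5: d1:12  d2:15  d3:6  d4:2  d5:4  d6:0 → peak 15
D@6: d1:12  d2:15  d3:6  d4:2  d5:0  d6:4 → peak 15
Best is D@3, peak 15.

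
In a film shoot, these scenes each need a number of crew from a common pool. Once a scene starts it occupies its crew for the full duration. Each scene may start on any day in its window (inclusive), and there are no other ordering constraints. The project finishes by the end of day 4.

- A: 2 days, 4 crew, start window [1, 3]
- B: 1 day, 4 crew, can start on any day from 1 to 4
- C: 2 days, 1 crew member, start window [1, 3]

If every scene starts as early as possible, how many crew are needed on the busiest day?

Early-start schedule: A@1, B@1, C@1.
Load per day: day 1: 9, day 2: 5, day 3: 0, day 4: 0.
Peak is 9.

9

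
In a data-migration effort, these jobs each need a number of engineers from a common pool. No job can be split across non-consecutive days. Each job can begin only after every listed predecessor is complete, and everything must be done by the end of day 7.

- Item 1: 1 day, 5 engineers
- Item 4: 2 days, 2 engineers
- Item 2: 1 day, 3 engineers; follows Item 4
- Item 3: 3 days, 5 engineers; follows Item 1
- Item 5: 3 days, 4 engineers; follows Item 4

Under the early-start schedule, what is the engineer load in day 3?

12

At early start, day 3 has: Item 2, Item 3, Item 5.
Demand: 3 + 5 + 4 = 12.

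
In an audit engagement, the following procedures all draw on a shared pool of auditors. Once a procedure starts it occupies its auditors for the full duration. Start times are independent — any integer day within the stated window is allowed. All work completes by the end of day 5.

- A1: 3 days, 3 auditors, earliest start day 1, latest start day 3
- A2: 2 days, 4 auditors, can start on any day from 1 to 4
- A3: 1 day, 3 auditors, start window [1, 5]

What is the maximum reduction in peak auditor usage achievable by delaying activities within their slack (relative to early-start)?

4

Early-start peak: d1:10  d2:7  d3:3  d4:0  d5:0 ⇒ 10.
Leveled (A1@1, A2@4, A3@1): d1:6  d2:3  d3:3  d4:4  d5:4 ⇒ 6.
Reduction 10 − 6 = 4.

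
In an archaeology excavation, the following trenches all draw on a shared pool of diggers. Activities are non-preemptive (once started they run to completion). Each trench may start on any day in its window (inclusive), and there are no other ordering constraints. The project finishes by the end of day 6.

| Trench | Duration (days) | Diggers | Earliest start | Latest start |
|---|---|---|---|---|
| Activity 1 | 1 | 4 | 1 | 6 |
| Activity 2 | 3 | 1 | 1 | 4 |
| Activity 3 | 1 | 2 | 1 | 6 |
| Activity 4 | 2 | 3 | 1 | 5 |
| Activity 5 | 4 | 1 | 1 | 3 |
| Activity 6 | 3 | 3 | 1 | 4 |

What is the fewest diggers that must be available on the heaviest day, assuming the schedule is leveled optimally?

Early-start (Activity 1@1, Activity 2@1, Activity 3@1, Activity 4@1, Activity 5@1, Activity 6@1) gives peak 14: d1:14  d2:8  d3:5  d4:1  d5:0  d6:0.
Shift Activity 3→6, Activity 4→2, Activity 5→2, Activity 6→4.
Schedule Activity 1@1, Activity 2@1, Activity 3@6, Activity 4@2, Activity 5@2, Activity 6@4: d1:5  d2:5  d3:5  d4:4  d5:4  d6:5 — peak 5.
Total digger-days = 28 over 6 days ⇒ peak ≥ ⌈28/6⌉ = 5, so 5 is optimal.

5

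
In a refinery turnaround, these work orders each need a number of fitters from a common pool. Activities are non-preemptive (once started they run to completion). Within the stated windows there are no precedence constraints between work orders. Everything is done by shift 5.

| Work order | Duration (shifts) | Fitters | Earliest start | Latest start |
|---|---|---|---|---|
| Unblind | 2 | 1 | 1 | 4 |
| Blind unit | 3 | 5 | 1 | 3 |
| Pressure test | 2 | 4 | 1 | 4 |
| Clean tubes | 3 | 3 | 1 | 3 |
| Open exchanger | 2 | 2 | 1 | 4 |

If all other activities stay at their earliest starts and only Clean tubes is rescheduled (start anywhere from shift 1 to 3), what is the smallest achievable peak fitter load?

Clean tubes@1: s1:15  s2:15  s3:8  s4:0  s5:0 → peak 15
Clean tubes@2: s1:12  s2:15  s3:8  s4:3  s5:0 → peak 15
Clean tubes@3: s1:12  s2:12  s3:8  s4:3  s5:3 → peak 12
Best is Clean tubes@3, peak 12.

12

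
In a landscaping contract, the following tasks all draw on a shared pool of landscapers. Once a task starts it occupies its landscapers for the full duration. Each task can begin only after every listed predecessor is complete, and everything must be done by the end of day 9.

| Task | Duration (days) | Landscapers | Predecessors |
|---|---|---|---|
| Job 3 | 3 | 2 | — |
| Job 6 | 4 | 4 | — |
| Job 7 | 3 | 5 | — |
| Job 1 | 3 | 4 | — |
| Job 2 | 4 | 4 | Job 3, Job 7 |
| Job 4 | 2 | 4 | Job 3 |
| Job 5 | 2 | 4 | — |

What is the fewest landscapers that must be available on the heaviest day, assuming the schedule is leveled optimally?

11

Early-start (Job 3@1, Job 6@1, Job 7@1, Job 1@1, Job 2@4, Job 4@4, Job 5@1) gives peak 19: d1:19  d2:19  d3:15  d4:12  d5:8  d6:4  d7:4  d8:0  d9:0.
Shift Job 1→5, Job 4→8, Job 5→8.
Schedule Job 3@1, Job 6@1, Job 7@1, Job 1@5, Job 2@4, Job 4@8, Job 5@8: d1:11  d2:11  d3:11  d4:8  d5:8  d6:8  d7:8  d8:8  d9:8 — peak 11.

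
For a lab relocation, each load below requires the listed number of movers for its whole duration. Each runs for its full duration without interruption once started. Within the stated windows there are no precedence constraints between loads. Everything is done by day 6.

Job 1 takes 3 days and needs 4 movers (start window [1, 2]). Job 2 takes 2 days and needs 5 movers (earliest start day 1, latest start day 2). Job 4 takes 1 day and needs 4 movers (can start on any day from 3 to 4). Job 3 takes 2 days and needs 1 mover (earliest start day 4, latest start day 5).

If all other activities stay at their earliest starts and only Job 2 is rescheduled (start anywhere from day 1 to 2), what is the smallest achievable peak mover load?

9

Job 2@1: d1:9  d2:9  d3:8  d4:1  d5:1  d6:0 → peak 9
Job 2@2: d1:4  d2:9  d3:13  d4:1  d5:1  d6:0 → peak 13
Best is Job 2@1, peak 9.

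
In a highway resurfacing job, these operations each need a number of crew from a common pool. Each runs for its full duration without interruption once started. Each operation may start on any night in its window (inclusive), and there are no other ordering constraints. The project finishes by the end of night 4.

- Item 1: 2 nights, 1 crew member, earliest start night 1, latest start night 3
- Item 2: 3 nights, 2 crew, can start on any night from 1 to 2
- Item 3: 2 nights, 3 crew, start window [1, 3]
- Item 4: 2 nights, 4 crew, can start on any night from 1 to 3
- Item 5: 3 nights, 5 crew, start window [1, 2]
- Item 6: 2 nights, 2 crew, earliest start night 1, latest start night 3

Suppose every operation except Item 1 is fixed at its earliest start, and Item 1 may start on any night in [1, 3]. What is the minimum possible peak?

16

Item 1@1: n1:17  n2:17  n3:7  n4:0 → peak 17
Item 1@2: n1:16  n2:17  n3:8  n4:0 → peak 17
Item 1@3: n1:16  n2:16  n3:8  n4:1 → peak 16
Best is Item 1@3, peak 16.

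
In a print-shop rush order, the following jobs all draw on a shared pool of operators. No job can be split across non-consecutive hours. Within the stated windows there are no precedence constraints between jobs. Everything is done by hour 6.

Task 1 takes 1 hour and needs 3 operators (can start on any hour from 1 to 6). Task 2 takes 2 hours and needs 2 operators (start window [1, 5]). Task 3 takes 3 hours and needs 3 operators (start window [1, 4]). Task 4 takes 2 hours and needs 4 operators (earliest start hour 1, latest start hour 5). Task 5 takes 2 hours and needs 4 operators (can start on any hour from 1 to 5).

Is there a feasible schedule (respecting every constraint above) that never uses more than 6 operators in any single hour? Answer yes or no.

The minimum achievable peak is 7; 6 < 7, so no feasible schedule stays within the cap.

no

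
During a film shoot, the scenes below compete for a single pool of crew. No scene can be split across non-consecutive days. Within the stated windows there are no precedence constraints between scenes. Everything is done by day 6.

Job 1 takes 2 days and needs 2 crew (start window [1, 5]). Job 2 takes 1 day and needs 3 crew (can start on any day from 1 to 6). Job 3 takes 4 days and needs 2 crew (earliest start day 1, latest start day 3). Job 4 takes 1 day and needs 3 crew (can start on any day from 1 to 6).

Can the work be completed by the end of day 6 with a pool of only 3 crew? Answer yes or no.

no

The minimum achievable peak is 4; 3 < 4, so no feasible schedule stays within the cap.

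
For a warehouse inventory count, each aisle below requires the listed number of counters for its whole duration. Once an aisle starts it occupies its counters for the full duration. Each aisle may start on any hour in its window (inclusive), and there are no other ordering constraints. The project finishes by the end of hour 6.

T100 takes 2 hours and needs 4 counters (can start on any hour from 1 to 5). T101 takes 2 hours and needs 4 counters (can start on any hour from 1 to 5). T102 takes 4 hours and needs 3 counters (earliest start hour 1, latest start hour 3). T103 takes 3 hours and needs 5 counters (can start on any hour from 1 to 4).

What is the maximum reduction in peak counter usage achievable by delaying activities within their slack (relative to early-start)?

Early-start peak: h1:16  h2:16  h3:8  h4:3  h5:0  h6:0 ⇒ 16.
Leveled (T100@1, T101@1, T102@3, T103@3): h1:8  h2:8  h3:8  h4:8  h5:8  h6:3 ⇒ 8.
Reduction 16 − 8 = 8.

8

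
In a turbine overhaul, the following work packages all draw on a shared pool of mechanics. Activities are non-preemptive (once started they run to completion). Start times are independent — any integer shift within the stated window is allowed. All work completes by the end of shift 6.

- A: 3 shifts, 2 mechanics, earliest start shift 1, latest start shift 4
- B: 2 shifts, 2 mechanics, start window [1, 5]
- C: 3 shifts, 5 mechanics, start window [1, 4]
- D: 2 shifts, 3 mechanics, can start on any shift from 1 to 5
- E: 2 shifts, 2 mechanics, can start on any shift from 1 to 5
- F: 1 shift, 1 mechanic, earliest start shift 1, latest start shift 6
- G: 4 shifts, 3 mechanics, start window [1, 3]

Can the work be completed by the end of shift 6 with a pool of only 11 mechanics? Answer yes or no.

yes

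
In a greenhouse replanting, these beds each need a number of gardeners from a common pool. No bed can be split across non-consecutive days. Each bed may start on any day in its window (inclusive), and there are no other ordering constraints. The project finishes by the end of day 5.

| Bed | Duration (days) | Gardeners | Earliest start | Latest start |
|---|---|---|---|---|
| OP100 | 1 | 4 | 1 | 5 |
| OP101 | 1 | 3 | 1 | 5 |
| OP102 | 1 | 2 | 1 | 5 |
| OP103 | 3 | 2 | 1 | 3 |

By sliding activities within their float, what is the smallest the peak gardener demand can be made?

4

Early-start (OP100@1, OP101@1, OP102@1, OP103@1) gives peak 11: d1:11  d2:2  d3:2  d4:0  d5:0.
Shift OP101→2, OP102→3, OP103→3.
Schedule OP100@1, OP101@2, OP102@3, OP103@3: d1:4  d2:3  d3:4  d4:2  d5:2 — peak 4.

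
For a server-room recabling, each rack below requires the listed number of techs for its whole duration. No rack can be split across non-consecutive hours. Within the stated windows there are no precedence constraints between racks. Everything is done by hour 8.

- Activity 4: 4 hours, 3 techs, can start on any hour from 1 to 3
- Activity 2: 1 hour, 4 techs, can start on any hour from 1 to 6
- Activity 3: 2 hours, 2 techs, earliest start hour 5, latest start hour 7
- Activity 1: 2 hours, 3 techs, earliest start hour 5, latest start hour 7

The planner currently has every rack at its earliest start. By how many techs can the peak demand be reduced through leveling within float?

2

Early-start peak: h1:7  h2:3  h3:3  h4:3  h5:5  h6:5  h7:0  h8:0 ⇒ 7.
Leveled (Activity 4@1, Activity 2@5, Activity 3@6, Activity 1@6): h1:3  h2:3  h3:3  h4:3  h5:4  h6:5  h7:5  h8:0 ⇒ 5.
Reduction 7 − 5 = 2.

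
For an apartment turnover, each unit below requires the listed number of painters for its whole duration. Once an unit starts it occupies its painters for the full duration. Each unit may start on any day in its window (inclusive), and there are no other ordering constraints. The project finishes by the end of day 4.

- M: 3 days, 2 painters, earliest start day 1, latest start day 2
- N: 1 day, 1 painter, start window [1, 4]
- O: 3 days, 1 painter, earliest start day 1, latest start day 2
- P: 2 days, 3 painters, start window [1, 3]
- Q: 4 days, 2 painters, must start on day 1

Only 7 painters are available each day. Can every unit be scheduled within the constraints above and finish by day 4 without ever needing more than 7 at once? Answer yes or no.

no

The minimum achievable peak is 8; 7 < 8, so no feasible schedule stays within the cap.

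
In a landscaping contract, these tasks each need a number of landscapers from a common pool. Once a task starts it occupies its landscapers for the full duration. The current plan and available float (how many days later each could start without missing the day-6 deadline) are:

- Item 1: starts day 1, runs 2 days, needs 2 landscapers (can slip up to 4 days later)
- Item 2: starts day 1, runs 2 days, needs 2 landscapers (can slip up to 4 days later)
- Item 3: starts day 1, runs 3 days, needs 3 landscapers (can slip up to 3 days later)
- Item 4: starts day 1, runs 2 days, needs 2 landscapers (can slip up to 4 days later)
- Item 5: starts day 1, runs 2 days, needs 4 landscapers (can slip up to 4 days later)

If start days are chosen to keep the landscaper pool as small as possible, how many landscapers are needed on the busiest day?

6

Early-start (Item 1@1, Item 2@1, Item 3@1, Item 4@1, Item 5@1) gives peak 13: d1:13  d2:13  d3:3  d4:0  d5:0  d6:0.
Shift Item 2→3, Item 4→4, Item 5→5.
Schedule Item 1@1, Item 2@3, Item 3@1, Item 4@4, Item 5@5: d1:5  d2:5  d3:5  d4:4  d5:6  d6:4 — peak 6.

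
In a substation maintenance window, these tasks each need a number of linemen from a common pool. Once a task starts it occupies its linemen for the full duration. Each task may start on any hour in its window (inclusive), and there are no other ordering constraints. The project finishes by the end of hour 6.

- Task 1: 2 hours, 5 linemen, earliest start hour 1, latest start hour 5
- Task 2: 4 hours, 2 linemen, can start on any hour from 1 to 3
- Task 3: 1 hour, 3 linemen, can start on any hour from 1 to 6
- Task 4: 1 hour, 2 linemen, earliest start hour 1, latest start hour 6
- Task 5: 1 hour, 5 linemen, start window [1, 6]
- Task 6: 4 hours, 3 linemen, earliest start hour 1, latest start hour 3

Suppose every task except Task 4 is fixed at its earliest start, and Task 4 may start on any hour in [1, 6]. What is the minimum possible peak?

Task 4@1: h1:20  h2:10  h3:5  h4:5  h5:0  h6:0 → peak 20
Task 4@2: h1:18  h2:12  h3:5  h4:5  h5:0  h6:0 → peak 18
Task 4@3: h1:18  h2:10  h3:7  h4:5  h5:0  h6:0 → peak 18
Task 4@4: h1:18  h2:10  h3:5  h4:7  h5:0  h6:0 → peak 18
Task 4@5: h1:18  h2:10  h3:5  h4:5  h5:2  h6:0 → peak 18
Task 4@6: h1:18  h2:10  h3:5  h4:5  h5:0  h6:2 → peak 18
Best is Task 4@2, peak 18.

18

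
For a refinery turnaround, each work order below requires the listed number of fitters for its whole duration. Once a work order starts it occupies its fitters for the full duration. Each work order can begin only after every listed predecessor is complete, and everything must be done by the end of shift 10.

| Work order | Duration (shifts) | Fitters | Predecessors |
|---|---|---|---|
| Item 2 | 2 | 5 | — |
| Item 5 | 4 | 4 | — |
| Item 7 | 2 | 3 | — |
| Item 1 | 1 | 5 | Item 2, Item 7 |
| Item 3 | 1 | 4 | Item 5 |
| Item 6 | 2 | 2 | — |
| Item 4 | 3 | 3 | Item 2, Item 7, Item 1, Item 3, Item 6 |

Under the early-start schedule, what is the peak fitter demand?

Early-start schedule: Item 2@1, Item 5@1, Item 7@1, Item 1@3, Item 3@5, Item 6@1, Item 4@6.
Load per shift: shift 1: 14, shift 2: 14, shift 3: 9, shift 4: 4, shift 5: 4, shift 6: 3, shift 7: 3, shift 8: 3, shift 9: 0, shift 10: 0.
Peak is 14.

14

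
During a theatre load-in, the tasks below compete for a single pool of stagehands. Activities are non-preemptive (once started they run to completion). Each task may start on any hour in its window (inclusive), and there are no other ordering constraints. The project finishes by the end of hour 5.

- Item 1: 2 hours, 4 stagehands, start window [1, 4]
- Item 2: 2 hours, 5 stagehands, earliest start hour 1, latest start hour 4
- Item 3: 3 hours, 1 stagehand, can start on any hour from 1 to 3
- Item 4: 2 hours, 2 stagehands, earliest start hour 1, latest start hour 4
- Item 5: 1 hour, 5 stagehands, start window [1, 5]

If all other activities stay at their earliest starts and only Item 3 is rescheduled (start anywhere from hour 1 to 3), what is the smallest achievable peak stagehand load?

16

Item 3@1: h1:17  h2:12  h3:1  h4:0  h5:0 → peak 17
Item 3@2: h1:16  h2:12  h3:1  h4:1  h5:0 → peak 16
Item 3@3: h1:16  h2:11  h3:1  h4:1  h5:1 → peak 16
Best is Item 3@2, peak 16.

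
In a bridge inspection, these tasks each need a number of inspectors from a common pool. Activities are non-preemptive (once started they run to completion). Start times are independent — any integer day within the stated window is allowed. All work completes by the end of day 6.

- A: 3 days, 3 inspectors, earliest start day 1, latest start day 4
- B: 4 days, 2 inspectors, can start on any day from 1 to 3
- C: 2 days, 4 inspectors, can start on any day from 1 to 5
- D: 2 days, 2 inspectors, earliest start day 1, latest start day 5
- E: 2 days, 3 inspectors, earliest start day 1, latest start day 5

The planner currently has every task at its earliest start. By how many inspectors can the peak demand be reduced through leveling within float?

7

Early-start peak: d1:14  d2:14  d3:5  d4:2  d5:0  d6:0 ⇒ 14.
Leveled (A@1, B@1, C@4, D@1, E@5): d1:7  d2:7  d3:5  d4:6  d5:7  d6:3 ⇒ 7.
Reduction 14 − 7 = 7.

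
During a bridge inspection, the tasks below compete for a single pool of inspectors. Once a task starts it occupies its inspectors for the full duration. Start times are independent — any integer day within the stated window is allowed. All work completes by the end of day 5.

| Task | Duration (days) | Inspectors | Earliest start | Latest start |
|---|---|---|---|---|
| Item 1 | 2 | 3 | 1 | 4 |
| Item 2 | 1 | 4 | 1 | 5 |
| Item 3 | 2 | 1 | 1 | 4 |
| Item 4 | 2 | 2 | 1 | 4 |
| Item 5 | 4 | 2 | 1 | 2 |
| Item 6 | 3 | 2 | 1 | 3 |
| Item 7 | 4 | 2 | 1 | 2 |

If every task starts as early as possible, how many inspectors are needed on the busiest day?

Early-start schedule: Item 1@1, Item 2@1, Item 3@1, Item 4@1, Item 5@1, Item 6@1, Item 7@1.
Load per day: day 1: 16, day 2: 12, day 3: 6, day 4: 4, day 5: 0.
Peak is 16.

16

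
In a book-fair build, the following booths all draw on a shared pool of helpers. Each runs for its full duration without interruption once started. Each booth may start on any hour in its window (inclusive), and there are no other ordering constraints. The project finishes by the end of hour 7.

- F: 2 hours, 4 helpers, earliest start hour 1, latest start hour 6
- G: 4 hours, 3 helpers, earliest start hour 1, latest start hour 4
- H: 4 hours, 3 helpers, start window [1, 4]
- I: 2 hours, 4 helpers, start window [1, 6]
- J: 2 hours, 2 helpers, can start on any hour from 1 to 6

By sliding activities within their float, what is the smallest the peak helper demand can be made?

Early-start (F@1, G@1, H@1, I@1, J@1) gives peak 16: h1:16  h2:16  h3:6  h4:6  h5:0  h6:0  h7:0.
Shift H→3, I→5, J→3.
Schedule F@1, G@1, H@3, I@5, J@3: h1:7  h2:7  h3:8  h4:8  h5:7  h6:7  h7:0 — peak 8.

8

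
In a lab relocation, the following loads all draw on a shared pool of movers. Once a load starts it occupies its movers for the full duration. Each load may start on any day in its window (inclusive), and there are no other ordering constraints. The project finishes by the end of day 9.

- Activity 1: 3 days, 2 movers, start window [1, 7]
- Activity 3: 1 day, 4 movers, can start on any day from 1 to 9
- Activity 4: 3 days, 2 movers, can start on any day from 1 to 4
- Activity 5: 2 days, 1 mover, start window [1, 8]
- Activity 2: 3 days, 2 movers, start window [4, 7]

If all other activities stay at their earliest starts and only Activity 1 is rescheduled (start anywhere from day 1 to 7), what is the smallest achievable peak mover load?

7

Activity 1@1: d1:9  d2:5  d3:4  d4:2  d5:2  d6:2  d7:0  d8:0  d9:0 → peak 9
Activity 1@2: d1:7  d2:5  d3:4  d4:4  d5:2  d6:2  d7:0  d8:0  d9:0 → peak 7
Activity 1@3: d1:7  d2:3  d3:4  d4:4  d5:4  d6:2  d7:0  d8:0  d9:0 → peak 7
Activity 1@4: d1:7  d2:3  d3:2  d4:4  d5:4  d6:4  d7:0  d8:0  d9:0 → peak 7
Activity 1@5: d1:7  d2:3  d3:2  d4:2  d5:4  d6:4  d7:2  d8:0  d9:0 → peak 7
Activity 1@6: d1:7  d2:3  d3:2  d4:2  d5:2  d6:4  d7:2  d8:2  d9:0 → peak 7
Activity 1@7: d1:7  d2:3  d3:2  d4:2  d5:2  d6:2  d7:2  d8:2  d9:2 → peak 7
Best is Activity 1@2, peak 7.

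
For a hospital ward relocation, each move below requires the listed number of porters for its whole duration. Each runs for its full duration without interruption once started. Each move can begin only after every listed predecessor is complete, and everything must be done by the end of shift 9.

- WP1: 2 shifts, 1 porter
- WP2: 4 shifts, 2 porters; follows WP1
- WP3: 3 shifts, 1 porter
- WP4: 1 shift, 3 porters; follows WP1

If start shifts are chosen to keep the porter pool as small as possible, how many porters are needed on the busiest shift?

3

Early-start (WP1@1, WP2@3, WP3@1, WP4@3) gives peak 6: s1:2  s2:2  s3:6  s4:2  s5:2  s6:2  s7:0  s8:0  s9:0.
Shift WP4→7.
Schedule WP1@1, WP2@3, WP3@1, WP4@7: s1:2  s2:2  s3:3  s4:2  s5:2  s6:2  s7:3  s8:0  s9:0 — peak 3.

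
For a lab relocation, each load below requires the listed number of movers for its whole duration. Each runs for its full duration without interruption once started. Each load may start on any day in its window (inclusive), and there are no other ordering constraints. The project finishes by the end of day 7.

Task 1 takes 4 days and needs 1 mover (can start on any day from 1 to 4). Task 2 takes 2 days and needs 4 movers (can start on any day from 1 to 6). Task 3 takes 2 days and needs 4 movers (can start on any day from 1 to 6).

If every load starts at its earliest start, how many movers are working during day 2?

9

At early start, day 2 has: Task 1, Task 2, Task 3.
Demand: 1 + 4 + 4 = 9.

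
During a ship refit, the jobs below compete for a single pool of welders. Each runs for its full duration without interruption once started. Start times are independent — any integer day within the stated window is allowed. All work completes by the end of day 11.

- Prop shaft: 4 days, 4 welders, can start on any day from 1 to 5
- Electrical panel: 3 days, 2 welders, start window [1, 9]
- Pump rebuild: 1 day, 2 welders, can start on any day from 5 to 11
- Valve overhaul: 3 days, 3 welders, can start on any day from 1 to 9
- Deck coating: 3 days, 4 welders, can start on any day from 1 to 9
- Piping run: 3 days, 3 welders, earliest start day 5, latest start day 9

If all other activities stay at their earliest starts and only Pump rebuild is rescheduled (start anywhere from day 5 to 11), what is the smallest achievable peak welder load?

13

Pump rebuild@5: d1:13  d2:13  d3:13  d4:4  d5:5  d6:3  d7:3  d8:0  d9:0  d10:0  d11:0 → peak 13
Pump rebuild@6: d1:13  d2:13  d3:13  d4:4  d5:3  d6:5  d7:3  d8:0  d9:0  d10:0  d11:0 → peak 13
Pump rebuild@7: d1:13  d2:13  d3:13  d4:4  d5:3  d6:3  d7:5  d8:0  d9:0  d10:0  d11:0 → peak 13
Pump rebuild@8: d1:13  d2:13  d3:13  d4:4  d5:3  d6:3  d7:3  d8:2  d9:0  d10:0  d11:0 → peak 13
Pump rebuild@9: d1:13  d2:13  d3:13  d4:4  d5:3  d6:3  d7:3  d8:0  d9:2  d10:0  d11:0 → peak 13
Pump rebuild@10: d1:13  d2:13  d3:13  d4:4  d5:3  d6:3  d7:3  d8:0  d9:0  d10:2  d11:0 → peak 13
Pump rebuild@11: d1:13  d2:13  d3:13  d4:4  d5:3  d6:3  d7:3  d8:0  d9:0  d10:0  d11:2 → peak 13
Best is Pump rebuild@5, peak 13.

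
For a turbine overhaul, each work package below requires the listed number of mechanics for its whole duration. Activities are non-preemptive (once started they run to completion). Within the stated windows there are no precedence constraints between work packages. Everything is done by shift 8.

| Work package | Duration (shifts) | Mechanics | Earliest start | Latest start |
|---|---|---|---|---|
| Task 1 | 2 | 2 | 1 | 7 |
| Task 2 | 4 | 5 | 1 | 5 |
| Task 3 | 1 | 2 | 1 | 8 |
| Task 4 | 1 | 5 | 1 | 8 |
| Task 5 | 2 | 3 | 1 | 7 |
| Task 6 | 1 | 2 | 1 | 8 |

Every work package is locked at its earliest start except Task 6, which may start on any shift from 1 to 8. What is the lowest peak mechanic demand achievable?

Task 6@1: s1:19  s2:10  s3:5  s4:5  s5:0  s6:0  s7:0  s8:0 → peak 19
Task 6@2: s1:17  s2:12  s3:5  s4:5  s5:0  s6:0  s7:0  s8:0 → peak 17
Task 6@3: s1:17  s2:10  s3:7  s4:5  s5:0  s6:0  s7:0  s8:0 → peak 17
Task 6@4: s1:17  s2:10  s3:5  s4:7  s5:0  s6:0  s7:0  s8:0 → peak 17
Task 6@5: s1:17  s2:10  s3:5  s4:5  s5:2  s6:0  s7:0  s8:0 → peak 17
Task 6@6: s1:17  s2:10  s3:5  s4:5  s5:0  s6:2  s7:0  s8:0 → peak 17
Task 6@7: s1:17  s2:10  s3:5  s4:5  s5:0  s6:0  s7:2  s8:0 → peak 17
Task 6@8: s1:17  s2:10  s3:5  s4:5  s5:0  s6:0  s7:0  s8:2 → peak 17
Best is Task 6@2, peak 17.

17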